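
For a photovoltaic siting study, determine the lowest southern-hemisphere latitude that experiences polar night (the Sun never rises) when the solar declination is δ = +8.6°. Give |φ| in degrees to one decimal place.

|φ| = 81.4°

Polar night requires cos H₀ = −tan φ tan δ ≥ 1, i.e. tan φ tan δ ≤ −1.
The boundary is |tan φ| · |tan δ| = 1, so |φ| = 90° − |δ| = 90° − 8.6° = 81.4° in the southern hemisphere.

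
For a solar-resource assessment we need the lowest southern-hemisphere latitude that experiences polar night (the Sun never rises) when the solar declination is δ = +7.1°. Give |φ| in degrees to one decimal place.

Polar night requires cos H₀ = −tan φ tan δ ≥ 1, i.e. tan φ tan δ ≤ −1.
The boundary is |tan φ| · |tan δ| = 1, so |φ| = 90° − |δ| = 90° − 7.1° = 82.9° in the southern hemisphere.

|φ| = 82.9°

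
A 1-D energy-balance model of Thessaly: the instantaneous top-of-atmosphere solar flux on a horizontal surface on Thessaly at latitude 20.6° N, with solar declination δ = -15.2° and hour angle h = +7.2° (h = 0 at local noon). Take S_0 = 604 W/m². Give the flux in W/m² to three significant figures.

cos θ_z = sin ϕ sin δ + cos ϕ cos δ cos h = -0.092249 + 0.896190 = 0.803941.
Flux = S_0 · cos θ_z = 604 × 0.803941 = 485.6 W/m².

486 W/m²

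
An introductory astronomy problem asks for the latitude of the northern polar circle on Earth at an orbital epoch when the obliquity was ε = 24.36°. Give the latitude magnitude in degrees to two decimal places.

The polar circle is the lowest latitude that experiences at least one full rotation of continuous daylight at the northern-summer solstice; it lies at |φ| = 90° − ε = 90° − 24.36° = 65.64°.

65.64°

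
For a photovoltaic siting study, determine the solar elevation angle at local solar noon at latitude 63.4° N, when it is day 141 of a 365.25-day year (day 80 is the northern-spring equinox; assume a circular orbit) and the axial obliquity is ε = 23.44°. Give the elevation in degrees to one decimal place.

46.8°

Solar longitude: L_s = 360° × (141 − 80)/365.25 = 60.123°.
sin δ = sin 23.44° × sin 60.123° = 0.34492, so δ = +20.177°.
At local noon the hour angle is zero, so the zenith angle equals |ϕ − δ| = |+63.4° − (+20.177°)| = 43.223°.
Elevation = 90° − 43.223° = 46.8°.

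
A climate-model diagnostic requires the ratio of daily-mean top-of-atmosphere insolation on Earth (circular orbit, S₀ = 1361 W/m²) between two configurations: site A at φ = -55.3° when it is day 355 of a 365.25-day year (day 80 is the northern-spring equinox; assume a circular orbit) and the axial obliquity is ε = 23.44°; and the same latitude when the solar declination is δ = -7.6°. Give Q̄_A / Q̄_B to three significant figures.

Q̄_A / Q̄_B ≈ 1.53

— Configuration A (φ=-55.3°):
Solar longitude: λ_s = 360° × (355 − 80)/365.25 = 271.047°.
sin δ = sin 23.44° × sin 271.047° = -0.39772, so δ = -23.436°.
cos H₀ = −tan(-55.3°) tan(-23.436°) = -0.6260, H₀ = 2.2472 rad.
Bracket: H₀ sin φ sin δ + cos φ cos δ sin H₀ = 2.2472×-0.82214×-0.39772 + 0.56928×0.91751×0.77980 = 0.734793 + 0.407305 = 1.142098.
Q̄ = (S₀/π) × [bracket] = (1361/π) × 1.142098 = 494.78 W/m².
— Configuration B (φ=-55.3°):
cos H₀ = −tan(-55.3°) tan(-7.600°) = -0.1927, H₀ = 1.7647 rad.
Bracket: H₀ sin φ sin δ + cos φ cos δ sin H₀ = 1.7647×-0.82214×-0.13226 + 0.56928×0.99122×0.98126 = 0.191887 + 0.553707 = 0.745594.
Q̄ = (S₀/π) × [bracket] = (1361/π) × 0.745594 = 323.01 W/m².
Ratio Q̄_A / Q̄_B = 494.78 / 323.01 = 1.532.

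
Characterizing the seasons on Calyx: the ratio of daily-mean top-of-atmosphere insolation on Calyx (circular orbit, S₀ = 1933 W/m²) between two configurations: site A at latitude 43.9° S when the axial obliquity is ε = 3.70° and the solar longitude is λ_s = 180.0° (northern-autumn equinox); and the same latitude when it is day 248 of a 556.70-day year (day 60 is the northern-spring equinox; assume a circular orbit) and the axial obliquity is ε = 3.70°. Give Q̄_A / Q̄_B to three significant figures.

— Configuration A (φ=-43.9°):
Solar declination: sin δ = sin ε · sin λ_s = sin 3.70° × sin 180.0° = 0.00000, so δ = +0.000°.
cos H₀ = −tan(-43.9°) tan(+0.000°) = 0.0000, H₀ = 1.5708 rad.
Bracket: H₀ sin φ sin δ + cos φ cos δ sin H₀ = 1.5708×-0.69340×0.00000 + 0.72055×1.00000×1.00000 = -0.000000 + 0.720550 = 0.720550.
Q̄ = (S₀/π) × [bracket] = (1933/π) × 0.720550 = 443.35 W/m².
— Configuration B (φ=-43.9°):
Solar longitude: λ_s = 360° × (248 − 60)/556.70 = 121.574°.
sin δ = sin 3.70° × sin 121.574° = 0.05498, so δ = +3.152°.
cos H₀ = −tan(-43.9°) tan(+3.152°) = 0.0530, H₀ = 1.5178 rad.
Bracket: H₀ sin φ sin δ + cos φ cos δ sin H₀ = 1.5178×-0.69340×0.05498 + 0.72055×0.99849×0.99860 = -0.057863 + 0.718455 = 0.660592.
Q̄ = (S₀/π) × [bracket] = (1933/π) × 0.660592 = 406.46 W/m².
Ratio Q̄_A / Q̄_B = 443.35 / 406.46 = 1.091.

Q̄_A / Q̄_B ≈ 1.09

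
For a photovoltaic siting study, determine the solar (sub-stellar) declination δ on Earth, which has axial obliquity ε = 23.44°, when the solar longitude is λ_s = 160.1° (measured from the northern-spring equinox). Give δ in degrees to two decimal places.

sin δ = sin ε · sin λ_s = sin 23.44° × sin 160.1° = 0.135399.
δ = arcsin(0.135399) = +7.78°.

δ = +7.78°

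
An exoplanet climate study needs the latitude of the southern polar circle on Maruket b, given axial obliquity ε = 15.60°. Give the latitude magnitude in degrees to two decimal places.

The polar circle is the lowest latitude that experiences at least one full rotation of continuous darkness at the northern-summer solstice; it lies at |φ| = 90° − ε = 90° − 15.60° = 74.40°.

74.40°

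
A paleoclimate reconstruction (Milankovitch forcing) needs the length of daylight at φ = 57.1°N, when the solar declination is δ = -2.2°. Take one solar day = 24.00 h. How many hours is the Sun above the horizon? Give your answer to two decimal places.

11.55 h

cos H₀ = −tan φ · tan δ = −tan(+57.1°) × tan(-2.200°) = 0.0594, so H₀ = 1.5114 rad = 86.60°.
Daylight = 2H₀/(2π) × 24.00 h = (1.5114/π) × 24.00 = 11.55 h.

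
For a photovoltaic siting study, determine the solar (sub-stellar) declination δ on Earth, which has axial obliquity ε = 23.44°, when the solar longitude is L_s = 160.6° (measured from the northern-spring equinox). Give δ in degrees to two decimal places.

δ = +7.59°

sin δ = sin ε · sin L_s = sin 23.44° × sin 160.6° = 0.132130.
δ = arcsin(0.132130) = +7.59°.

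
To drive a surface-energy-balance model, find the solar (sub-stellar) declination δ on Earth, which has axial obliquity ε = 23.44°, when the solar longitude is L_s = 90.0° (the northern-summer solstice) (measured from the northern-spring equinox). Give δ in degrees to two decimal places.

sin δ = sin ε · sin L_s = sin 23.44° × sin 90.0° = 0.397789.
δ = arcsin(0.397789) = +23.44°.

δ = +23.44°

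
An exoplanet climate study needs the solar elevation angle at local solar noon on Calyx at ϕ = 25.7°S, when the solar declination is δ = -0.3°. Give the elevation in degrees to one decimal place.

At local noon the hour angle is zero, so the zenith angle equals |ϕ − δ| = |-25.7° − (-0.300°)| = 25.400°.
Elevation = 90° − 25.400° = 64.6°.

64.6°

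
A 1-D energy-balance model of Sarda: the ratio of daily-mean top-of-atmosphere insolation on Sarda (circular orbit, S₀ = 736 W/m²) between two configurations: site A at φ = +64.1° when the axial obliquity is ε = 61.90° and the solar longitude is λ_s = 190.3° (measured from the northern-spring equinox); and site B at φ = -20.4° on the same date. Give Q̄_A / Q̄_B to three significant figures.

— Configuration A (φ=+64.1°):
Solar declination: sin δ = sin ε · sin λ_s = sin 61.90° × sin 190.3° = -0.15773, so δ = -9.075°.
cos H₀ = −tan(+64.1°) tan(-9.075°) = 0.3289, H₀ = 1.2356 rad.
Bracket: H₀ sin φ sin δ + cos φ cos δ sin H₀ = 1.2356×0.89956×-0.15773 + 0.43680×0.98748×0.94435 = -0.175316 + 0.407328 = 0.232012.
Q̄ = (S₀/π) × [bracket] = (736/π) × 0.232012 = 54.355 W/m².
— Configuration B (φ=-20.4°):
cos H₀ = −tan(-20.4°) tan(-9.075°) = -0.0594, H₀ = 1.6302 rad.
Bracket: H₀ sin φ sin δ + cos φ cos δ sin H₀ = 1.6302×-0.34857×-0.15773 + 0.93728×0.98748×0.99823 = 0.089628 + 0.923907 = 1.013535.
Q̄ = (S₀/π) × [bracket] = (736/π) × 1.013535 = 237.45 W/m².
Ratio Q̄_A / Q̄_B = 54.355 / 237.45 = 0.2289.

Q̄_A / Q̄_B ≈ 0.229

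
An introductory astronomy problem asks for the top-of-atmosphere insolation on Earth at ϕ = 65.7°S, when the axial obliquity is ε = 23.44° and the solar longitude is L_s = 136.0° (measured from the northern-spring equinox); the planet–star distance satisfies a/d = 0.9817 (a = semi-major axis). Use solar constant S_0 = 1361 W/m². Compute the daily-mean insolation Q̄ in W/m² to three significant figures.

Q̄ ≈ 34.7 W/m²

Solar declination: sin δ = sin ε · sin L_s = sin 23.44° × sin 136.0° = 0.27633, so δ = +16.041°.
cos h₀ = −tan(-65.7°) tan(+16.041°) = 0.6368, h₀ = 0.8805 rad.
Bracket: h₀ sin ϕ sin δ + cos ϕ cos δ sin h₀ = 0.8805×-0.91140×0.27633 + 0.41151×0.96106×0.77104 = -0.221751 + 0.304935 = 0.083184.
Inverse-square distance factor (a/d)² = 0.9817² = 0.963735.
Q̄ = (S_0/π) × 0.963735 × [bracket] = (1361/π) × 0.963735 × 0.083184 = 34.73 W/m².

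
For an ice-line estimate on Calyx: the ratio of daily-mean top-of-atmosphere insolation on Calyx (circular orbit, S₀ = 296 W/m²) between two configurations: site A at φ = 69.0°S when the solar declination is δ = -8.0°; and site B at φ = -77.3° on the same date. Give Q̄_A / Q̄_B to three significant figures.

Q̄_A / Q̄_B ≈ 1.23

— Configuration A (φ=-69.0°):
cos H₀ = −tan(-69.0°) tan(-8.000°) = -0.3661, H₀ = 1.9456 rad.
Bracket: H₀ sin φ sin δ + cos φ cos δ sin H₀ = 1.9456×-0.93358×-0.13917 + 0.35837×0.99027×0.93057 = 0.252785 + 0.330244 = 0.583029.
Q̄ = (S₀/π) × [bracket] = (296/π) × 0.583029 = 54.933 W/m².
— Configuration B (φ=-77.3°):
cos H₀ = −tan(-77.3°) tan(-8.000°) = -0.6236, H₀ = 2.2442 rad.
Bracket: H₀ sin φ sin δ + cos φ cos δ sin H₀ = 2.2442×-0.97553×-0.13917 + 0.21985×0.99027×0.78172 = 0.304683 + 0.170189 = 0.474872.
Q̄ = (S₀/π) × [bracket] = (296/π) × 0.474872 = 44.742 W/m².
Ratio Q̄_A / Q̄_B = 54.933 / 44.742 = 1.228.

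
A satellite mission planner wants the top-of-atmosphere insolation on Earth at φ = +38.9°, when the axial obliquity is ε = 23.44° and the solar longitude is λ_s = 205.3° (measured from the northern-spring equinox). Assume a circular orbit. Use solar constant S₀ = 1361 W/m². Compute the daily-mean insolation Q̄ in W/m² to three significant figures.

Solar declination: sin δ = sin ε · sin λ_s = sin 23.44° × sin 205.3° = -0.17000, so δ = -9.788°.
cos H₀ = −tan(+38.9°) tan(-9.788°) = 0.1392, H₀ = 1.4311 rad.
Bracket: H₀ sin φ sin δ + cos φ cos δ sin H₀ = 1.4311×0.62796×-0.17000 + 0.77824×0.98544×0.99026 = -0.152775 + 0.759439 = 0.606664.
Q̄ = (S₀/π) × [bracket] = (1361/π) × 0.606664 = 262.8 W/m².

Q̄ ≈ 263 W/m²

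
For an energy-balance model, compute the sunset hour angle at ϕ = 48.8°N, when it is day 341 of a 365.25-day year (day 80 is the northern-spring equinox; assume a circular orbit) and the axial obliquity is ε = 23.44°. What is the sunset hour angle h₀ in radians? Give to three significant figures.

h₀ = 1.07 rad

Solar longitude: L_s = 360° × (341 − 80)/365.25 = 257.248°.
sin δ = sin 23.44° × sin 257.248° = -0.38798, so δ = -22.829°.
cos h₀ = −tan ϕ · tan δ = −tan(+48.8°) × tan(-22.829°) = 0.4808, so h₀ = 1.0692 rad = 61.26°.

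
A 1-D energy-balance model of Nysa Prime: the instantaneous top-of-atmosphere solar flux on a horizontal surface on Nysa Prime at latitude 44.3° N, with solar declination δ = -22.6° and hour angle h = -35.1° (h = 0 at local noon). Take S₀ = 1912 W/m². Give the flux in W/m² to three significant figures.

520 W/m²

cos θ_z = sin φ sin δ + cos φ cos δ cos h = -0.268398 + 0.540580 = 0.272182.
Flux = S₀ · cos θ_z = 1912 × 0.272182 = 520.4 W/m².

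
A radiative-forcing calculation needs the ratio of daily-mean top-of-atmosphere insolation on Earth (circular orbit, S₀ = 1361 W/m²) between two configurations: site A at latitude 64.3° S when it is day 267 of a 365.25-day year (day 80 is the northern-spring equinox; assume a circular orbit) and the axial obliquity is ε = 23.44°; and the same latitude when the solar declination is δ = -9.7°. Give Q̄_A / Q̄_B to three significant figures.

Q̄_A / Q̄_B ≈ 0.688

— Configuration A (φ=-64.3°):
Solar longitude: λ_s = 360° × (267 − 80)/365.25 = 184.312°.
sin δ = sin 23.44° × sin 184.312° = -0.02991, so δ = -1.714°.
cos H₀ = −tan(-64.3°) tan(-1.714°) = -0.0622, H₀ = 1.6330 rad.
Bracket: H₀ sin φ sin δ + cos φ cos δ sin H₀ = 1.6330×-0.90108×-0.02991 + 0.43366×0.99955×0.99807 = 0.044011 + 0.432628 = 0.476639.
Q̄ = (S₀/π) × [bracket] = (1361/π) × 0.476639 = 206.49 W/m².
— Configuration B (φ=-64.3°):
cos H₀ = −tan(-64.3°) tan(-9.700°) = -0.3552, H₀ = 1.9339 rad.
Bracket: H₀ sin φ sin δ + cos φ cos δ sin H₀ = 1.9339×-0.90108×-0.16849 + 0.43366×0.98570×0.93480 = 0.293610 + 0.399588 = 0.693198.
Q̄ = (S₀/π) × [bracket] = (1361/π) × 0.693198 = 300.31 W/m².
Ratio Q̄_A / Q̄_B = 206.49 / 300.31 = 0.6876.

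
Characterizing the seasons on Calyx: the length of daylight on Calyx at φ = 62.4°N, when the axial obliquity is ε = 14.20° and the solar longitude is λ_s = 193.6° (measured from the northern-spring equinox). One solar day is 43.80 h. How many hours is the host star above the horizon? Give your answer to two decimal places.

20.36 h

Solar declination: sin δ = sin ε · sin λ_s = sin 14.20° × sin 193.6° = -0.05768, so δ = -3.307°.
cos H₀ = −tan φ · tan δ = −tan(+62.4°) × tan(-3.307°) = 0.1105, so H₀ = 1.4601 rad = 83.65°.
Daylight = 2H₀/(2π) × 43.80 h = (1.4601/π) × 43.80 = 20.36 h.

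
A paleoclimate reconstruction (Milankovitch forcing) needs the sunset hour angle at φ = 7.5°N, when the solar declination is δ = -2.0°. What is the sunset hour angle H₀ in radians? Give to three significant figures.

H₀ = 1.57 rad

cos H₀ = −tan φ · tan δ = −tan(+7.5°) × tan(-2.000°) = 0.0046, so H₀ = 1.5662 rad = 89.74°.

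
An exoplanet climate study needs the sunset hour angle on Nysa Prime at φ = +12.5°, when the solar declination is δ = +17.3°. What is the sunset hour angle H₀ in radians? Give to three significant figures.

H₀ = 1.64 rad

cos H₀ = −tan φ · tan δ = −tan(+12.5°) × tan(+17.300°) = -0.0691, so H₀ = 1.6399 rad = 93.96°.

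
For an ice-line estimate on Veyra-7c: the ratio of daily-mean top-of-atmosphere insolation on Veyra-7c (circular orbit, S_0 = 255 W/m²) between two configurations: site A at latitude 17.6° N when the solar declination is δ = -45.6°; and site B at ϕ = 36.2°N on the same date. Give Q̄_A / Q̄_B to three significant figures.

— Configuration A (ϕ=+17.6°):
cos h₀ = −tan(+17.6°) tan(-45.600°) = 0.3239, h₀ = 1.2409 rad.
Bracket: h₀ sin ϕ sin δ + cos ϕ cos δ sin h₀ = 1.2409×0.30237×-0.71447 + 0.95319×0.69966×0.94608 = -0.268077 + 0.630949 = 0.362872.
Q̄ = (S_0/π) × [bracket] = (255/π) × 0.362872 = 29.454 W/m².
— Configuration B (ϕ=+36.2°):
cos h₀ = −tan(+36.2°) tan(-45.600°) = 0.7474, h₀ = 0.7267 rad.
Bracket: h₀ sin ϕ sin δ + cos ϕ cos δ sin h₀ = 0.7267×0.59061×-0.71447 + 0.80696×0.69966×0.66440 = -0.306648 + 0.375119 = 0.068471.
Q̄ = (S_0/π) × [bracket] = (255/π) × 0.068471 = 5.5577 W/m².
Ratio Q̄_A / Q̄_B = 29.454 / 5.5577 = 5.300.

Q̄_A / Q̄_B ≈ 5.30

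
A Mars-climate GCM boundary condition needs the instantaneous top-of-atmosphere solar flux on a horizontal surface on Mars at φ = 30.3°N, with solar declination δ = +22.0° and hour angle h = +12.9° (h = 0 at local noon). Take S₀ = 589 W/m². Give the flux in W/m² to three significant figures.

571 W/m²

cos θ_z = sin φ sin δ + cos φ cos δ cos h = 0.188999 + 0.780322 = 0.969321.
Flux = S₀ · cos θ_z = 589 × 0.969321 = 570.9 W/m².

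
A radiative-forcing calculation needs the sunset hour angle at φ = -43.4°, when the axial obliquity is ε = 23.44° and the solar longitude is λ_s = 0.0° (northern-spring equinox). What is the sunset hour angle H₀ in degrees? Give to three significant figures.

Solar declination: sin δ = sin ε · sin λ_s = sin 23.44° × sin 0.0° = 0.00000, so δ = +0.000°.
cos H₀ = −tan φ · tan δ = −tan(-43.4°) × tan(+0.000°) = 0.0000, so H₀ = 1.5708 rad = 90.00°.

H₀ = 90.0°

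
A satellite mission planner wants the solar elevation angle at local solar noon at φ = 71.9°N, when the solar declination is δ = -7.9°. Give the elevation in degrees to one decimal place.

10.2°

At local noon the hour angle is zero, so the zenith angle equals |φ − δ| = |+71.9° − (-7.900°)| = 79.800°.
Elevation = 90° − 79.800° = 10.2°.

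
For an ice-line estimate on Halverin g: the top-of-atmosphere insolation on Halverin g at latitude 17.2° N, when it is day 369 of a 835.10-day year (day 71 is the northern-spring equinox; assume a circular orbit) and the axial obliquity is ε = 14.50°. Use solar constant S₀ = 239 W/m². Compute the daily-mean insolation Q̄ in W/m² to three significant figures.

Solar longitude: λ_s = 360° × (369 − 71)/835.10 = 128.464°.
sin δ = sin 14.50° × sin 128.464° = 0.19605, so δ = +11.306°.
cos H₀ = −tan(+17.2°) tan(+11.306°) = -0.0619, H₀ = 1.6327 rad.
Bracket: H₀ sin φ sin δ + cos φ cos δ sin H₀ = 1.6327×0.29571×0.19605 + 0.95528×0.98059×0.99808 = 0.094654 + 0.934939 = 1.029593.
Q̄ = (S₀/π) × [bracket] = (239/π) × 1.029593 = 78.33 W/m².

Q̄ ≈ 78.3 W/m²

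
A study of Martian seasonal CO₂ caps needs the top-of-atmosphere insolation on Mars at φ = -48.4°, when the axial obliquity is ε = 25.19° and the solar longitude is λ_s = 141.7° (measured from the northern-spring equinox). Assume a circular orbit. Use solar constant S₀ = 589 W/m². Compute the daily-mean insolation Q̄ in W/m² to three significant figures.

Solar declination: sin δ = sin ε · sin λ_s = sin 25.19° × sin 141.7° = 0.26379, so δ = +15.295°.
cos H₀ = −tan(-48.4°) tan(+15.295°) = 0.3080, H₀ = 1.2577 rad.
Bracket: H₀ sin φ sin δ + cos φ cos δ sin H₀ = 1.2577×-0.74780×0.26379 + 0.66393×0.96458×0.95138 = -0.248097 + 0.609277 = 0.361180.
Q̄ = (S₀/π) × [bracket] = (589/π) × 0.361180 = 67.72 W/m².

Q̄ ≈ 67.7 W/m²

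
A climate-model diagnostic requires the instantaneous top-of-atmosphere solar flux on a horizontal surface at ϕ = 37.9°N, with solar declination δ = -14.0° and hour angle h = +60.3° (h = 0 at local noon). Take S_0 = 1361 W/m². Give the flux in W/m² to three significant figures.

cos θ_z = sin ϕ sin δ + cos ϕ cos δ cos h = -0.148609 + 0.379345 = 0.230736.
Flux = S_0 · cos θ_z = 1361 × 0.230736 = 314.0 W/m².

314 W/m²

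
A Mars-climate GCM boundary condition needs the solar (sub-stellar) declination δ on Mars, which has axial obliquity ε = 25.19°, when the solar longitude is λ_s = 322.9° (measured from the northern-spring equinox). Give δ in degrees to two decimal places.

δ = -14.88°

sin δ = sin ε · sin λ_s = sin 25.19° × sin 322.9° = -0.256738.
δ = arcsin(-0.256738) = -14.88°.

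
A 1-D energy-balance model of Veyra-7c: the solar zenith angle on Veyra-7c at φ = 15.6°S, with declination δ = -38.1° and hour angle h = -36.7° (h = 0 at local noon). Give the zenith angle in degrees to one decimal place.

θ_z = 39.3°

cos θ_z = sin φ sin δ + cos φ cos δ cos h = 0.165933 + 0.607703 = 0.773636.
θ_z = arccos(0.773636) = 39.3°.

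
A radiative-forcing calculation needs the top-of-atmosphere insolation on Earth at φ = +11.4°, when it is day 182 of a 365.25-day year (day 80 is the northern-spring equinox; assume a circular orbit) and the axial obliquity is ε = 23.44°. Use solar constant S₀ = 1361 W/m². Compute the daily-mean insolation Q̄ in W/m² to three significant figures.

Solar longitude: λ_s = 360° × (182 − 80)/365.25 = 100.534°.
sin δ = sin 23.44° × sin 100.534° = 0.39108, so δ = +23.022°.
cos H₀ = −tan(+11.4°) tan(+23.022°) = -0.0857, H₀ = 1.6566 rad.
Bracket: H₀ sin φ sin δ + cos φ cos δ sin H₀ = 1.6566×0.19766×0.39108 + 0.98027×0.92035×0.99632 = 0.128057 + 0.898871 = 1.026928.
Q̄ = (S₀/π) × [bracket] = (1361/π) × 1.026928 = 444.9 W/m².

Q̄ ≈ 445 W/m²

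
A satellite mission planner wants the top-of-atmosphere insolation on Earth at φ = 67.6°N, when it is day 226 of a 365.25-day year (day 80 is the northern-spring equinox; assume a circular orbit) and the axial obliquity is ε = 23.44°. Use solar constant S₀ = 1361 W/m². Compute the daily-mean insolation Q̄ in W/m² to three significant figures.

Q̄ ≈ 336 W/m²

Solar longitude: λ_s = 360° × (226 − 80)/365.25 = 143.901°.
sin δ = sin 23.44° × sin 143.901° = 0.23437, so δ = +13.554°.
cos H₀ = −tan(+67.6°) tan(+13.554°) = -0.5849, H₀ = 2.1956 rad.
Bracket: H₀ sin φ sin δ + cos φ cos δ sin H₀ = 2.1956×0.92455×0.23437 + 0.38107×0.97215×0.81110 = 0.475758 + 0.300478 = 0.776236.
Q̄ = (S₀/π) × [bracket] = (1361/π) × 0.776236 = 336.3 W/m².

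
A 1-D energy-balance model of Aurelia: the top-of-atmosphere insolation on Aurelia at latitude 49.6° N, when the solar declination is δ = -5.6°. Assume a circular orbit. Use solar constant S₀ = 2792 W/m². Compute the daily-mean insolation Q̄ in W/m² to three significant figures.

cos H₀ = −tan(+49.6°) tan(-5.600°) = 0.1152, H₀ = 1.4553 rad.
Bracket: H₀ sin φ sin δ + cos φ cos δ sin H₀ = 1.4553×0.76154×-0.09758 + 0.64812×0.99523×0.99334 = -0.108145 + 0.640733 = 0.532588.
Q̄ = (S₀/π) × [bracket] = (2792/π) × 0.532588 = 473.3 W/m².

Q̄ ≈ 473 W/m²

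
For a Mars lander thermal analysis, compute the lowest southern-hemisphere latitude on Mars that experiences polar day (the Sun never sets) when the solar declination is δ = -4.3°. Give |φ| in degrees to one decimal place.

Polar day requires cos H₀ = −tan φ tan δ ≤ −1, i.e. tan φ tan δ ≥ 1.
The boundary is |tan φ| · |tan δ| = 1, so |φ| = 90° − |δ| = 90° − 4.3° = 85.7° in the southern hemisphere.

|φ| = 85.7°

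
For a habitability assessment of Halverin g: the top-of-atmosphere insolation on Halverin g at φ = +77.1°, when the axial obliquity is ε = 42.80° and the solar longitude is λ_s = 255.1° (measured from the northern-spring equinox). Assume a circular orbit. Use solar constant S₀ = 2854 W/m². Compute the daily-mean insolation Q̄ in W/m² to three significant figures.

Solar declination: sin δ = sin ε · sin λ_s = sin 42.80° × sin 255.1° = -0.65660, so δ = -41.041°.
cos H₀ = −tan(+77.1°) tan(-41.041°) = 3.8010 ≥ 1 ⇒ polar night, H₀ = 0 and Q̄ = 0.

Q̄ ≈ 0.00 W/m²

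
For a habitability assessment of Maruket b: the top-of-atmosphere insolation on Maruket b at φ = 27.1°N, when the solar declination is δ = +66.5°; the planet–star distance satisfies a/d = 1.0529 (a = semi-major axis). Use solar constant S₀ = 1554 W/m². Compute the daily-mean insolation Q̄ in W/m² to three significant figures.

cos H₀ = −tan(+27.1°) tan(+66.500°) = -1.1769 ≤ −1 ⇒ polar day, H₀ = π.
Bracket: H₀ sin φ sin δ + cos φ cos δ sin H₀ = 3.1416×0.45554×0.91706 + 0.89021×0.39875×0.00000 = 1.312427 + 0.000000 = 1.312427.
Inverse-square distance factor (a/d)² = 1.0529² = 1.108598.
Q̄ = (S₀/π) × 1.108598 × [bracket] = (1554/π) × 1.108598 × 1.312427 = 719.7 W/m².

Q̄ ≈ 720 W/m²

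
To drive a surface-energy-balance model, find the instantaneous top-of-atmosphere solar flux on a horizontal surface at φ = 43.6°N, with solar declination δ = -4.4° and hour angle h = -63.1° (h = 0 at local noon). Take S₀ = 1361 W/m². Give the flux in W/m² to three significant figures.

373 W/m²

cos θ_z = sin φ sin δ + cos φ cos δ cos h = -0.052907 + 0.326675 = 0.273768.
Flux = S₀ · cos θ_z = 1361 × 0.273768 = 372.6 W/m².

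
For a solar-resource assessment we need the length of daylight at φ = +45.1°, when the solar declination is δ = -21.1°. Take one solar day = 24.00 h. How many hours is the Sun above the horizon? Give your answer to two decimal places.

8.96 h

cos H₀ = −tan φ · tan δ = −tan(+45.1°) × tan(-21.100°) = 0.3872, so H₀ = 1.1732 rad = 67.22°.
Daylight = 2H₀/(2π) × 24.00 h = (1.1732/π) × 24.00 = 8.96 h.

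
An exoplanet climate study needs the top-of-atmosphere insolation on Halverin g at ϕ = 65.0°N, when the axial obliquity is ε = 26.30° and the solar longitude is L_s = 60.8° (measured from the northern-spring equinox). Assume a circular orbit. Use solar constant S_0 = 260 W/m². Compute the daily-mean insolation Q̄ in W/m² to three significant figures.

Solar declination: sin δ = sin ε · sin L_s = sin 26.30° × sin 60.8° = 0.38677, so δ = +22.753°.
cos h₀ = −tan(+65.0°) tan(+22.753°) = -0.8994, h₀ = 2.6892 rad.
Bracket: h₀ sin ϕ sin δ + cos ϕ cos δ sin h₀ = 2.6892×0.90631×0.38677 + 0.42262×0.92218×0.43709 = 0.942655 + 0.170348 = 1.113003.
Q̄ = (S_0/π) × [bracket] = (260/π) × 1.113003 = 92.11 W/m².

Q̄ ≈ 92.1 W/m²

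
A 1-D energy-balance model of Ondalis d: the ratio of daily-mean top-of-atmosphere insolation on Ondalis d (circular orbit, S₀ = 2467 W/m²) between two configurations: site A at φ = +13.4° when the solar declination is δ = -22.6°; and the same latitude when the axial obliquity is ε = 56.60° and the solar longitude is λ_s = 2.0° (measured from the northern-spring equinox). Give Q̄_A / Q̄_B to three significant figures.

Q̄_A / Q̄_B ≈ 0.776

— Configuration A (φ=+13.4°):
cos H₀ = −tan(+13.4°) tan(-22.600°) = 0.0992, H₀ = 1.4715 rad.
Bracket: H₀ sin φ sin δ + cos φ cos δ sin H₀ = 1.4715×0.23175×-0.38430 + 0.97278×0.92321×0.99507 = -0.131054 + 0.893653 = 0.762599.
Q̄ = (S₀/π) × [bracket] = (2467/π) × 0.762599 = 598.85 W/m².
— Configuration B (φ=+13.4°):
Solar declination: sin δ = sin ε · sin λ_s = sin 56.60° × sin 2.0° = 0.02914, so δ = +1.670°.
cos H₀ = −tan(+13.4°) tan(+1.670°) = -0.0069, H₀ = 1.5777 rad.
Bracket: H₀ sin φ sin δ + cos φ cos δ sin H₀ = 1.5777×0.23175×0.02914 + 0.97278×0.99958×0.99998 = 0.010655 + 0.972352 = 0.983007.
Q̄ = (S₀/π) × [bracket] = (2467/π) × 0.983007 = 771.93 W/m².
Ratio Q̄_A / Q̄_B = 598.85 / 771.93 = 0.7758.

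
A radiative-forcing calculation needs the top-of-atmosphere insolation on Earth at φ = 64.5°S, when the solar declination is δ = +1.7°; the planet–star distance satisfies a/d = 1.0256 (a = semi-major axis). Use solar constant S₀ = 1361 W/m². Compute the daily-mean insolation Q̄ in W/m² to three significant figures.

cos H₀ = −tan(-64.5°) tan(+1.700°) = 0.0622, H₀ = 1.5085 rad.
Bracket: H₀ sin φ sin δ + cos φ cos δ sin H₀ = 1.5085×-0.90259×0.02967 + 0.43051×0.99956×0.99806 = -0.040397 + 0.429486 = 0.389089.
Inverse-square distance factor (a/d)² = 1.0256² = 1.051855.
Q̄ = (S₀/π) × 1.051855 × [bracket] = (1361/π) × 1.051855 × 0.389089 = 177.3 W/m².

Q̄ ≈ 177 W/m²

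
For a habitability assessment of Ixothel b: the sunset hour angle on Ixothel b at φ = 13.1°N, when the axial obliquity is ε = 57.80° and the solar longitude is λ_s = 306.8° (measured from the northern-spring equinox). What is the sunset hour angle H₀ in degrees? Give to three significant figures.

Solar declination: sin δ = sin ε · sin λ_s = sin 57.80° × sin 306.8° = -0.67757, so δ = -42.654°.
cos H₀ = −tan φ · tan δ = −tan(+13.1°) × tan(-42.654°) = 0.2144, so H₀ = 1.3547 rad = 77.62°.

H₀ = 77.6°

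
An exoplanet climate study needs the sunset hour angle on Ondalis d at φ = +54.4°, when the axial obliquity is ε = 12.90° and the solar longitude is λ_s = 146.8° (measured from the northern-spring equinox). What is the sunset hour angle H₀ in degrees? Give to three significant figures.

H₀ = 99.9°

Solar declination: sin δ = sin ε · sin λ_s = sin 12.90° × sin 146.8° = 0.12224, so δ = +7.022°.
cos H₀ = −tan φ · tan δ = −tan(+54.4°) × tan(+7.022°) = -0.1720, so H₀ = 1.7437 rad = 99.91°.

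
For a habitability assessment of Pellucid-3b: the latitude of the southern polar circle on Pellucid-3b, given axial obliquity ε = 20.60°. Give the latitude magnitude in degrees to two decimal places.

69.40°

The polar circle is the lowest latitude that experiences at least one full rotation of continuous darkness at the northern-summer solstice; it lies at |φ| = 90° − ε = 90° − 20.60° = 69.40°.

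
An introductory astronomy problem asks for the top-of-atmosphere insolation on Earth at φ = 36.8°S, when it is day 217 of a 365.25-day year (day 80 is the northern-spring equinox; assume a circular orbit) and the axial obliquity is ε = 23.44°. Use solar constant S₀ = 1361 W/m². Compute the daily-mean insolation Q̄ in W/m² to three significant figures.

Solar longitude: λ_s = 360° × (217 − 80)/365.25 = 135.031°.
sin δ = sin 23.44° × sin 135.031° = 0.28113, so δ = +16.328°.
cos H₀ = −tan(-36.8°) tan(+16.328°) = 0.2191, H₀ = 1.3499 rad.
Bracket: H₀ sin φ sin δ + cos φ cos δ sin H₀ = 1.3499×-0.59902×0.28113 + 0.80073×0.95967×0.97569 = -0.227327 + 0.749756 = 0.522429.
Q̄ = (S₀/π) × [bracket] = (1361/π) × 0.522429 = 226.3 W/m².

Q̄ ≈ 226 W/m²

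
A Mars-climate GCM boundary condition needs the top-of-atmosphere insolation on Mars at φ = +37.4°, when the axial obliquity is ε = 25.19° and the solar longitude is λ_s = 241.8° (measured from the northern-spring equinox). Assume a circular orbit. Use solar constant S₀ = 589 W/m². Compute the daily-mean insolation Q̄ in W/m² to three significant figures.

Solar declination: sin δ = sin ε · sin λ_s = sin 25.19° × sin 241.8° = -0.37510, so δ = -22.031°.
cos H₀ = −tan(+37.4°) tan(-22.031°) = 0.3094, H₀ = 1.2563 rad.
Bracket: H₀ sin φ sin δ + cos φ cos δ sin H₀ = 1.2563×0.60738×-0.37510 + 0.79441×0.92698×0.95094 = -0.286221 + 0.700274 = 0.414053.
Q̄ = (S₀/π) × [bracket] = (589/π) × 0.414053 = 77.63 W/m².

Q̄ ≈ 77.6 W/m²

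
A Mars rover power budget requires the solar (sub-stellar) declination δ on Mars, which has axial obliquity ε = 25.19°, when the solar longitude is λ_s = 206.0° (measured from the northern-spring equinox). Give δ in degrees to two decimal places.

δ = -10.75°

sin δ = sin ε · sin λ_s = sin 25.19° × sin 206.0° = -0.186580.
δ = arcsin(-0.186580) = -10.75°.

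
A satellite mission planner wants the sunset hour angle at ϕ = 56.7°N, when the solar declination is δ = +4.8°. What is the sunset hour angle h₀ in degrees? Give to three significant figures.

cos h₀ = −tan ϕ · tan δ = −tan(+56.7°) × tan(+4.800°) = -0.1278, so h₀ = 1.6990 rad = 97.34°.

h₀ = 97.3°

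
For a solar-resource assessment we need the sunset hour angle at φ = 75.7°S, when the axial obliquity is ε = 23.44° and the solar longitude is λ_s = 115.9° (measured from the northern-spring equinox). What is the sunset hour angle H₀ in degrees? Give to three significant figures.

H₀ = 0.00°

Solar declination: sin δ = sin ε · sin λ_s = sin 23.44° × sin 115.9° = 0.35783, so δ = +20.967°.
cos H₀ = −tan φ · tan δ = 1.5034 ≥ 1, so the Sun never rises (polar night) and H₀ = 0.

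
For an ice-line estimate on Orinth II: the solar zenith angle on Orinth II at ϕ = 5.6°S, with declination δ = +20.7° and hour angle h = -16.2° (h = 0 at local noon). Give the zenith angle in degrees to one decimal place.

θ_z = 30.7°

cos θ_z = sin ϕ sin δ + cos ϕ cos δ cos h = -0.034493 + 0.894014 = 0.859521.
θ_z = arccos(0.859521) = 30.7°.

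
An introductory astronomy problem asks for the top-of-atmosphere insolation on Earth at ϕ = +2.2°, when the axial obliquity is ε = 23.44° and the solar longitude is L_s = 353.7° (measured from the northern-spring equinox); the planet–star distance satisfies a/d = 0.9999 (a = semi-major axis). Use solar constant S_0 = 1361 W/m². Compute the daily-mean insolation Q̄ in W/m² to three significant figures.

Solar declination: sin δ = sin ε · sin L_s = sin 23.44° × sin 353.7° = -0.04365, so δ = -2.502°.
cos h₀ = −tan(+2.2°) tan(-2.502°) = 0.0017, h₀ = 1.5691 rad.
Bracket: h₀ sin ϕ sin δ + cos ϕ cos δ sin h₀ = 1.5691×0.03839×-0.04365 + 0.99926×0.99905×1.00000 = -0.002629 + 0.998311 = 0.995682.
Inverse-square distance factor (a/d)² = 0.9999² = 0.999800.
Q̄ = (S_0/π) × 0.999800 × [bracket] = (1361/π) × 0.999800 × 0.995682 = 431.3 W/m².

Q̄ ≈ 431 W/m²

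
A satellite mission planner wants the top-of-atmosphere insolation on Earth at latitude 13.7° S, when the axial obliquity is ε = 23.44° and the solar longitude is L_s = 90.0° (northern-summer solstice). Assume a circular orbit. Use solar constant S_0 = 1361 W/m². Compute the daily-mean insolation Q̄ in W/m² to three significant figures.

Q̄ ≈ 324 W/m²

Solar declination: sin δ = sin ε · sin L_s = sin 23.44° × sin 90.0° = 0.39779, so δ = +23.440°.
cos h₀ = −tan(-13.7°) tan(+23.440°) = 0.1057, h₀ = 1.4649 rad.
Bracket: h₀ sin ϕ sin δ + cos ϕ cos δ sin h₀ = 1.4649×-0.23684×0.39779 + 0.97155×0.91748×0.99440 = -0.138012 + 0.886386 = 0.748374.
Q̄ = (S_0/π) × [bracket] = (1361/π) × 0.748374 = 324.2 W/m².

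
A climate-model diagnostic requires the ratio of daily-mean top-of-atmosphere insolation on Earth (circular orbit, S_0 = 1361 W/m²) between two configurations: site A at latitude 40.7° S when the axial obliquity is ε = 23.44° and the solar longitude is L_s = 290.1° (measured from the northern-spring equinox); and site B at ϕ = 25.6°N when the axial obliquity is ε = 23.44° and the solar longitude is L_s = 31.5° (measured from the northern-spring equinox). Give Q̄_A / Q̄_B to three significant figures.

Q̄_A / Q̄_B ≈ 1.10

— Configuration A (ϕ=-40.7°):
Solar declination: sin δ = sin ε · sin L_s = sin 23.44° × sin 290.1° = -0.37356, so δ = -21.935°.
cos h₀ = −tan(-40.7°) tan(-21.935°) = -0.3464, h₀ = 1.9245 rad.
Bracket: h₀ sin ϕ sin δ + cos ϕ cos δ sin h₀ = 1.9245×-0.65210×-0.37356 + 0.75813×0.92761×0.93809 = 0.468805 + 0.659711 = 1.128516.
Q̄ = (S_0/π) × [bracket] = (1361/π) × 1.128516 = 488.90 W/m².
— Configuration B (ϕ=+25.6°):
Solar declination: sin δ = sin ε · sin L_s = sin 23.44° × sin 31.5° = 0.20784, so δ = +11.996°.
cos h₀ = −tan(+25.6°) tan(+11.996°) = -0.1018, h₀ = 1.6728 rad.
Bracket: h₀ sin ϕ sin δ + cos ϕ cos δ sin h₀ = 1.6728×0.43209×0.20784 + 0.90183×0.97816×0.99480 = 0.150227 + 0.877547 = 1.027774.
Q̄ = (S_0/π) × [bracket] = (1361/π) × 1.027774 = 445.25 W/m².
Ratio Q̄_A / Q̄_B = 488.90 / 445.25 = 1.098.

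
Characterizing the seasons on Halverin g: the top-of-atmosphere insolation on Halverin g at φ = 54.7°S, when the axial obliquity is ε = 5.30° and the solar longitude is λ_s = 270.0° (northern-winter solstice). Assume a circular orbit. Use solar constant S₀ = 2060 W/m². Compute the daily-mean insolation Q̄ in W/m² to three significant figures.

Q̄ ≈ 458 W/m²

Solar declination: sin δ = sin ε · sin λ_s = sin 5.30° × sin 270.0° = -0.09237, so δ = -5.300°.
cos H₀ = −tan(-54.7°) tan(-5.300°) = -0.1310, H₀ = 1.7022 rad.
Bracket: H₀ sin φ sin δ + cos φ cos δ sin H₀ = 1.7022×-0.81614×-0.09237 + 0.57786×0.99572×0.99138 = 0.128323 + 0.570427 = 0.698750.
Q̄ = (S₀/π) × [bracket] = (2060/π) × 0.698750 = 458.2 W/m².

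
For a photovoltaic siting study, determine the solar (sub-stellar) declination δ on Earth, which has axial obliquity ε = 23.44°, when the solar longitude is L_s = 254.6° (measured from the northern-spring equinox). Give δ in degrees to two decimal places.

sin δ = sin ε · sin L_s = sin 23.44° × sin 254.6° = -0.383506.
δ = arcsin(-0.383506) = -22.55°.

δ = -22.55°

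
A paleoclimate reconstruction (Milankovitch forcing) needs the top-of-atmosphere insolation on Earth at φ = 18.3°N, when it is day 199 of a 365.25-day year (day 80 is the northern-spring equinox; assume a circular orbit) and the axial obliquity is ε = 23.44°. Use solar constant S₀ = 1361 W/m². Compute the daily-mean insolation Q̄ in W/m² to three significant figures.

Q̄ ≈ 463 W/m²

Solar longitude: λ_s = 360° × (199 − 80)/365.25 = 117.290°.
sin δ = sin 23.44° × sin 117.290° = 0.35352, so δ = +20.702°.
cos H₀ = −tan(+18.3°) tan(+20.702°) = -0.1250, H₀ = 1.6961 rad.
Bracket: H₀ sin φ sin δ + cos φ cos δ sin H₀ = 1.6961×0.31399×0.35352 + 0.94943×0.93543×0.99216 = 0.188270 + 0.881162 = 1.069432.
Q̄ = (S₀/π) × [bracket] = (1361/π) × 1.069432 = 463.3 W/m².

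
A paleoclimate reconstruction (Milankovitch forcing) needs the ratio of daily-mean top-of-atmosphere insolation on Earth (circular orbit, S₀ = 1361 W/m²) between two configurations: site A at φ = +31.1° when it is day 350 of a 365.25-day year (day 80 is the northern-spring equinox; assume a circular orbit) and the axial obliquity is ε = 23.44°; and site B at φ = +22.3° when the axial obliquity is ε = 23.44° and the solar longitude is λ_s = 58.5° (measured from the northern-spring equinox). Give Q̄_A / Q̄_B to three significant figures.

— Configuration A (φ=+31.1°):
Solar longitude: λ_s = 360° × (350 − 80)/365.25 = 266.119°.
sin δ = sin 23.44° × sin 266.119° = -0.39688, so δ = -23.383°.
cos H₀ = −tan(+31.1°) tan(-23.383°) = 0.2608, H₀ = 1.3069 rad.
Bracket: H₀ sin φ sin δ + cos φ cos δ sin H₀ = 1.3069×0.51653×-0.39688 + 0.85627×0.91787×0.96538 = -0.267915 + 0.758735 = 0.490820.
Q̄ = (S₀/π) × [bracket] = (1361/π) × 0.490820 = 212.63 W/m².
— Configuration B (φ=+22.3°):
Solar declination: sin δ = sin ε · sin λ_s = sin 23.44° × sin 58.5° = 0.33917, so δ = +19.826°.
cos H₀ = −tan(+22.3°) tan(+19.826°) = -0.1479, H₀ = 1.7192 rad.
Bracket: H₀ sin φ sin δ + cos φ cos δ sin H₀ = 1.7192×0.37946×0.33917 + 0.92521×0.94072×0.98901 = 0.221264 + 0.860798 = 1.082062.
Q̄ = (S₀/π) × [bracket] = (1361/π) × 1.082062 = 468.77 W/m².
Ratio Q̄_A / Q̄_B = 212.63 / 468.77 = 0.4536.

Q̄_A / Q̄_B ≈ 0.454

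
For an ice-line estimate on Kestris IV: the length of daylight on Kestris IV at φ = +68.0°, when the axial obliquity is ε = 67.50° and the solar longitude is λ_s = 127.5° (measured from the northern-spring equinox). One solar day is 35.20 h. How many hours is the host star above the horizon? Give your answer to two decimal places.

35.20 h

Solar declination: sin δ = sin ε · sin λ_s = sin 67.50° × sin 127.5° = 0.73296, so δ = +47.135°.
Sunrise equation: cos H₀ = −tan φ · tan δ = -2.6668 ≤ −1, so the host star never sets (polar day) and H₀ = π.
Daylight = 2H₀/(2π) × 35.20 h = (3.1416/π) × 35.20 = 35.20 h.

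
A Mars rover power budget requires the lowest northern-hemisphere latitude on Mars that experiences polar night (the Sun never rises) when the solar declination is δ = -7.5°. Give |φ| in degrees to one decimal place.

Polar night requires cos H₀ = −tan φ tan δ ≥ 1, i.e. tan φ tan δ ≤ −1.
The boundary is |tan φ| · |tan δ| = 1, so |φ| = 90° − |δ| = 90° − 7.5° = 82.5° in the northern hemisphere.

|φ| = 82.5°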